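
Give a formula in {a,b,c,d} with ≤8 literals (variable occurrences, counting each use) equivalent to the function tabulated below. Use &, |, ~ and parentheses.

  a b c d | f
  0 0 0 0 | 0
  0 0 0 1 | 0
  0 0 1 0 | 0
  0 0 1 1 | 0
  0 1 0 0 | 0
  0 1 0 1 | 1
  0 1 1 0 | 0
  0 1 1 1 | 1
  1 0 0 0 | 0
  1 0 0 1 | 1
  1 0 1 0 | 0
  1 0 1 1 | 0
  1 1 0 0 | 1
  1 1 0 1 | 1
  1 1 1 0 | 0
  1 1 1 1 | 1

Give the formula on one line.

  (d | b) = 0101111101011111
  ~c = 1100110011001100
  ((d | b) & ~c) = 0100110001001100
  (a & ((d | b) & ~c)) = 0000000001001100
  (c | d) = 0111011101110111
  (b & (c | d)) = 0000011100000111
  ((b & (c | d)) & d) = 0000010100000101
  ((a & ((d | b) & ~c)) | ((b & (c | d)) & d)) = 0000010101001101

((a & ((d | b) & ~c)) | ((b & (c | d)) & d))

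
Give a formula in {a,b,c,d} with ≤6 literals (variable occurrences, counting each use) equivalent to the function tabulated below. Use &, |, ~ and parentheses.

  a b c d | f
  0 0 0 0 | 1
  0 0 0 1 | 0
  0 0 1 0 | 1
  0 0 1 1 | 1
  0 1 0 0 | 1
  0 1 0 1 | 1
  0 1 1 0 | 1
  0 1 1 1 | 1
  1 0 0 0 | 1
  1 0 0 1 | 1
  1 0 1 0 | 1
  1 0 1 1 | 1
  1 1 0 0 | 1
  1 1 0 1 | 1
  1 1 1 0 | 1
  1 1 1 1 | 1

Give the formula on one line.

(((a | ~d) | (a | c)) | (b | c))

  ~d = 1010101010101010
  (a | ~d) = 1010101011111111
  (a | c) = 0011001111111111
  ((a | ~d) | (a | c)) = 1011101111111111
  (b | c) = 0011111100111111
  (((a | ~d) | (a | c)) | (b | c)) = 1011111111111111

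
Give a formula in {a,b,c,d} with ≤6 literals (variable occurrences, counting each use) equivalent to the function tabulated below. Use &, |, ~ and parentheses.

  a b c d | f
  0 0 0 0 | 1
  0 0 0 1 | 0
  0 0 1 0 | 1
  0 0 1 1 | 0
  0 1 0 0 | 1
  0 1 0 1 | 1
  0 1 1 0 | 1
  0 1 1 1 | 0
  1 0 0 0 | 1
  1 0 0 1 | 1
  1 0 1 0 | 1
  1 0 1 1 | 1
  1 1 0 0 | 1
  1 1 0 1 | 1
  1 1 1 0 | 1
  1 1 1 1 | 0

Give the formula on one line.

((~d | (~b & a)) | (d & (b & ~c)))

  ~d = 1010101010101010
  ~b = 1111000011110000
  (~b & a) = 0000000011110000
  (~d | (~b & a)) = 1010101011111010
  ~c = 1100110011001100
  (b & ~c) = 0000110000001100
  (d & (b & ~c)) = 0000010000000100
  ((~d | (~b & a)) | (d & (b & ~c))) = 1010111011111110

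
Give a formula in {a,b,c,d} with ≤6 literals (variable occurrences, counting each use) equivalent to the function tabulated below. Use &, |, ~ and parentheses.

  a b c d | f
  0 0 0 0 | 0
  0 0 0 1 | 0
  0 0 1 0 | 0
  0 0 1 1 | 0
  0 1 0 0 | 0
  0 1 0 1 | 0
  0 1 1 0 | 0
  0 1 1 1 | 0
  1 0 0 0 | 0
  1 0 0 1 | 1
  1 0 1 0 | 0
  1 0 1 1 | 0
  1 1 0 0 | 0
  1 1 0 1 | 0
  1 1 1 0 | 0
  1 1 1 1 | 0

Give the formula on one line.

  ~c = 1100110011001100
  ~b = 1111000011110000
  (~c & ~b) = 1100000011000000
  (a & ~b) = 0000000011110000
  ((~c & ~b) & (a & ~b)) = 0000000011000000
  (d & ~c) = 0100010001000100
  (((~c & ~b) & (a & ~b)) & (d & ~c)) = 0000000001000000

(((~c & ~b) & (a & ~b)) & (d & ~c))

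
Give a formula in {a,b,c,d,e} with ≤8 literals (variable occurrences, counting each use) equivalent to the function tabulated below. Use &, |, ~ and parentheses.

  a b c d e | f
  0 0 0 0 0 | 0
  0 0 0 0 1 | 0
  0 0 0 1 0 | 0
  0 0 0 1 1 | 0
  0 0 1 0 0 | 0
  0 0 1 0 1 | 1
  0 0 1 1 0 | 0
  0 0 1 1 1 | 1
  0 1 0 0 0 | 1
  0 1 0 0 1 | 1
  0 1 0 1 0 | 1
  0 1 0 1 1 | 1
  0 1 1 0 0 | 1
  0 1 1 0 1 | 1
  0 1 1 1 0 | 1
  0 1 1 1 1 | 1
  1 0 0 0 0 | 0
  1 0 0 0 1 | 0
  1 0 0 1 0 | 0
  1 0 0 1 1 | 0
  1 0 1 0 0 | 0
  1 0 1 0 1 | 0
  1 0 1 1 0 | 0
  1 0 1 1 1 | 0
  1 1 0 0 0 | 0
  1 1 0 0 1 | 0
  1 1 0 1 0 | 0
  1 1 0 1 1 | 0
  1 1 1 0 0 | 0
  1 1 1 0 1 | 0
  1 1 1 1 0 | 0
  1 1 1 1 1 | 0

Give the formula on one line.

  ~a = 11111111111111110000000000000000
  (a & e) = 00000000000000000101010101010101
  (e & ~a) = 01010101010101010000000000000000
  ((a & e) | (e & ~a)) = 01010101010101010101010101010101
  (c & ((a & e) | (e & ~a))) = 00000101000001010000010100000101
  ~b = 11111111000000001111111100000000
  ((c & ((a & e) | (e & ~a))) & ~b) = 00000101000000000000010100000000
  (((c & ((a & e) | (e & ~a))) & ~b) | b) = 00000101111111110000010111111111
  (~a & (((c & ((a & e) | (e & ~a))) & ~b) | b)) = 00000101111111110000000000000000

(~a & (((c & ((a & e) | (e & ~a))) & ~b) | b))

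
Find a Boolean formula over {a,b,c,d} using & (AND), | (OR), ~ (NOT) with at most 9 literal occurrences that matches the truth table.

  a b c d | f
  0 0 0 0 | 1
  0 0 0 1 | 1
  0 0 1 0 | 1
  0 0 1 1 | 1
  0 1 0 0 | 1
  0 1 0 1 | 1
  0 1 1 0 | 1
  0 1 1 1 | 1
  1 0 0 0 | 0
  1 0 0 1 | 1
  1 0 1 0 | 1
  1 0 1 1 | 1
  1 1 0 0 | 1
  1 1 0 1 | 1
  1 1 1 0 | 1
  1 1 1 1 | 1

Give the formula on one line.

((~a | ((a | ~c) & c)) | (c | (b | (d & a))))

  ~a = 1111111100000000
  ~c = 1100110011001100
  (a | ~c) = 1100110011111111
  ((a | ~c) & c) = 0000000000110011
  (~a | ((a | ~c) & c)) = 1111111100110011
  (d & a) = 0000000001010101
  (b | (d & a)) = 0000111101011111
  (c | (b | (d & a))) = 0011111101111111
  ((~a | ((a | ~c) & c)) | (c | (b | (d & a)))) = 1111111101111111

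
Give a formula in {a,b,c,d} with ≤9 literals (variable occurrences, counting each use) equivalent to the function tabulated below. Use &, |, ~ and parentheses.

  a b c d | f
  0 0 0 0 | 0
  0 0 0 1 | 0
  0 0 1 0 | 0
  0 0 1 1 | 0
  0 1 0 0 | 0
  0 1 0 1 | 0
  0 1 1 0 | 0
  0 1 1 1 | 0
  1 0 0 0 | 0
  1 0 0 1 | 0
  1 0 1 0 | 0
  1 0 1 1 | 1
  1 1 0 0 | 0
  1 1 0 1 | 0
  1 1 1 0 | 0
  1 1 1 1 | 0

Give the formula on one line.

((a & ((a & (~b & d)) | (~a & d))) & (c & (~b | ~c)))

  ~b = 1111000011110000
  (~b & d) = 0101000001010000
  (a & (~b & d)) = 0000000001010000
  ~a = 1111111100000000
  (~a & d) = 0101010100000000
  ((a & (~b & d)) | (~a & d)) = 0101010101010000
  (a & ((a & (~b & d)) | (~a & d))) = 0000000001010000
  ~c = 1100110011001100
  (~b | ~c) = 1111110011111100
  (c & (~b | ~c)) = 0011000000110000
  ((a & ((a & (~b & d)) | (~a & d))) & (c & (~b | ~c))) = 0000000000010000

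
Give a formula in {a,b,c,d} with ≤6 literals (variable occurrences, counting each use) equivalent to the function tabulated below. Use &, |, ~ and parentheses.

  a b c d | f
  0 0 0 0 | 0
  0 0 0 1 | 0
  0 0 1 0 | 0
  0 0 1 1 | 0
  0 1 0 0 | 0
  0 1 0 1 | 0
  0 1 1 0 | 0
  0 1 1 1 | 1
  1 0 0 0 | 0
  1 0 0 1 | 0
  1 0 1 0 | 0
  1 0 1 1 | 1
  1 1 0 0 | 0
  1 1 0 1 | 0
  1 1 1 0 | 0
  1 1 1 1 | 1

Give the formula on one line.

((d & c) & (b | a))

  (d & c) = 0001000100010001
  (b | a) = 0000111111111111
  ((d & c) & (b | a)) = 0000000100010001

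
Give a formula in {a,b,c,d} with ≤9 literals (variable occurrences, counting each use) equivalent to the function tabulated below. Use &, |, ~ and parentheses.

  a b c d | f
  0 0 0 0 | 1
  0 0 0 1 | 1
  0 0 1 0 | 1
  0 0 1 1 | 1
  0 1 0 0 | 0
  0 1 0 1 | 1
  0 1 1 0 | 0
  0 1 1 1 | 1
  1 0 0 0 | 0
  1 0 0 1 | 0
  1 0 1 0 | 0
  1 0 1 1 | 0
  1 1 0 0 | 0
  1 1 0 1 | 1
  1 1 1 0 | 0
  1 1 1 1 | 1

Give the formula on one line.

(((b | ~d) & d) | (~a & (((b & c) & d) | ~b)))

  ~d = 1010101010101010
  (b | ~d) = 1010111110101111
  ((b | ~d) & d) = 0000010100000101
  ~a = 1111111100000000
  (b & c) = 0000001100000011
  ((b & c) & d) = 0000000100000001
  ~b = 1111000011110000
  (((b & c) & d) | ~b) = 1111000111110001
  (~a & (((b & c) & d) | ~b)) = 1111000100000000
  (((b | ~d) & d) | (~a & (((b & c) & d) | ~b))) = 1111010100000101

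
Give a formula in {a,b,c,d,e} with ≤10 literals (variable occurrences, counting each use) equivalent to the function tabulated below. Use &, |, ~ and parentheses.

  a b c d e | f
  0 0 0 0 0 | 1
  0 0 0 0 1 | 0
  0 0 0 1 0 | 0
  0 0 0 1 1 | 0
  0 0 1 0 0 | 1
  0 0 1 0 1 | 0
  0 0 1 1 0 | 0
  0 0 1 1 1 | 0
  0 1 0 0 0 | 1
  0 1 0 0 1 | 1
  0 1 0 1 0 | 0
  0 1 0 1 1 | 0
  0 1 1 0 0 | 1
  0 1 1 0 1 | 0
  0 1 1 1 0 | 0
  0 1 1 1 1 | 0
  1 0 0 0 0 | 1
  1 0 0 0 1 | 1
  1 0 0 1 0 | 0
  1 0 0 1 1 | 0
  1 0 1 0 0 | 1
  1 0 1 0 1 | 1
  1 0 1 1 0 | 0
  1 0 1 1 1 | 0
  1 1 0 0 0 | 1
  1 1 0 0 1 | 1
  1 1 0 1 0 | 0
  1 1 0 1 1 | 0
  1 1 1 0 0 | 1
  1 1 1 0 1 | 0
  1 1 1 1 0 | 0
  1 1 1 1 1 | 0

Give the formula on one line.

(~d & (((a | b) & (~b | ~c)) | (~e & ~d)))

  ~d = 11001100110011001100110011001100
  (a | b) = 00000000111111111111111111111111
  ~b = 11111111000000001111111100000000
  ~c = 11110000111100001111000011110000
  (~b | ~c) = 11111111111100001111111111110000
  ((a | b) & (~b | ~c)) = 00000000111100001111111111110000
  ~e = 10101010101010101010101010101010
  (~e & ~d) = 10001000100010001000100010001000
  (((a | b) & (~b | ~c)) | (~e & ~d)) = 10001000111110001111111111111000
  (~d & (((a | b) & (~b | ~c)) | (~e & ~d))) = 10001000110010001100110011001000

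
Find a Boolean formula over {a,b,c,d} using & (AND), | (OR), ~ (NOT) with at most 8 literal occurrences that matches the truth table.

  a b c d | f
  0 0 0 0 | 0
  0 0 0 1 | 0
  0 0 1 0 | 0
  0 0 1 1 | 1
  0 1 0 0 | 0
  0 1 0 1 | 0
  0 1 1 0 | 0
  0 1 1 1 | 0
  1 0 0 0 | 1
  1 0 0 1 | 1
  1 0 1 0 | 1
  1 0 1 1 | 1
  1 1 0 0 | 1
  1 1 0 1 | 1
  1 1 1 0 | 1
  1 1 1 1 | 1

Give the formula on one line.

(a | (c & (~b & (d | b))))

  ~b = 1111000011110000
  (d | b) = 0101111101011111
  (~b & (d | b)) = 0101000001010000
  (c & (~b & (d | b))) = 0001000000010000
  (a | (c & (~b & (d | b)))) = 0001000011111111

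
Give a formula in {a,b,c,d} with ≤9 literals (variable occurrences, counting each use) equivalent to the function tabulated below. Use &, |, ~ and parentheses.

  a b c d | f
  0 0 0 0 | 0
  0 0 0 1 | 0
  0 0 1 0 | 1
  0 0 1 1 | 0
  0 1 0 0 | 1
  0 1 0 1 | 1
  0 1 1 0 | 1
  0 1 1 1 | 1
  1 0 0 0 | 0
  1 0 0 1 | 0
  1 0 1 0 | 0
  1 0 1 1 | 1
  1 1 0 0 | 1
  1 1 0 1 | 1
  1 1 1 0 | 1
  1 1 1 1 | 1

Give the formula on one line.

  ~c = 1100110011001100
  ~d = 1010101010101010
  (~d | b) = 1010111110101111
  (~c | (~d | b)) = 1110111111101111
  ~a = 1111111100000000
  (~a & c) = 0011001100000000
  ((~c | (~d | b)) & (~a & c)) = 0010001100000000
  (c & d) = 0001000100010001
  (a & (c & d)) = 0000000000010001
  (b | (a & (c & d))) = 0000111100011111
  (((~c | (~d | b)) & (~a & c)) | (b | (a & (c & d)))) = 0010111100011111

(((~c | (~d | b)) & (~a & c)) | (b | (a & (c & d))))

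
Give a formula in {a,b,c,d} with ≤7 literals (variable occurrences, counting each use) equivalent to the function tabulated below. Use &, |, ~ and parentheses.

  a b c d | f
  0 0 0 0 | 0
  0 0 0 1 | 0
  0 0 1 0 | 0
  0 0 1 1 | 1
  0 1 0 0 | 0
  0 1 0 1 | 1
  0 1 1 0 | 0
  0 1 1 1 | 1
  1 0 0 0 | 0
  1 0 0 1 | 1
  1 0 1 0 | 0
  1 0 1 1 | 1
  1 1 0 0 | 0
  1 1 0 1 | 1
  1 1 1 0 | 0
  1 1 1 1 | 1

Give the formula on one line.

  (d & a) = 0000000001010101
  (d & b) = 0000010100000101
  ((d & a) | (d & b)) = 0000010101010101
  (a | c) = 0011001111111111
  (((d & a) | (d & b)) | (a | c)) = 0011011111111111
  ((((d & a) | (d & b)) | (a | c)) & d) = 0001010101010101

((((d & a) | (d & b)) | (a | c)) & d)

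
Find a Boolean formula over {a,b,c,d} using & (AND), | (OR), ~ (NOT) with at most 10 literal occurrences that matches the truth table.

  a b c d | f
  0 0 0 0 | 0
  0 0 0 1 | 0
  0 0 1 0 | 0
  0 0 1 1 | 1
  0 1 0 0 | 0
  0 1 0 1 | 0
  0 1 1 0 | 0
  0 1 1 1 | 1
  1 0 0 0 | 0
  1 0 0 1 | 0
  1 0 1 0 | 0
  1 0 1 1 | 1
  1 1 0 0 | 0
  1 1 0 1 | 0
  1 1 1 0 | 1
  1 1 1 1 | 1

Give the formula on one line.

((((a | d) & (b | d)) & (c | (~a | d))) & c)

  (a | d) = 0101010111111111
  (b | d) = 0101111101011111
  ((a | d) & (b | d)) = 0101010101011111
  ~a = 1111111100000000
  (~a | d) = 1111111101010101
  (c | (~a | d)) = 1111111101110111
  (((a | d) & (b | d)) & (c | (~a | d))) = 0101010101010111
  ((((a | d) & (b | d)) & (c | (~a | d))) & c) = 0001000100010011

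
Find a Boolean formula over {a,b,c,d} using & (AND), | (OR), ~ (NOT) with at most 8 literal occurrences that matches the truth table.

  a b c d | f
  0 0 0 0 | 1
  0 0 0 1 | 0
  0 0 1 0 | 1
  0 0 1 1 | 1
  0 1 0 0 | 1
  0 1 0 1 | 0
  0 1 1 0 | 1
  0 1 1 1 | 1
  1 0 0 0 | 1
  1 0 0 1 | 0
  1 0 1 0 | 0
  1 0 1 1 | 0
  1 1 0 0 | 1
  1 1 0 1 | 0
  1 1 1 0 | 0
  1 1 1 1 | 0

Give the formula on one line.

((~c | (~a & ((~d | a) | c))) & (c | ~d))

  ~c = 1100110011001100
  ~a = 1111111100000000
  ~d = 1010101010101010
  (~d | a) = 1010101011111111
  ((~d | a) | c) = 1011101111111111
  (~a & ((~d | a) | c)) = 1011101100000000
  (~c | (~a & ((~d | a) | c))) = 1111111111001100
  (c | ~d) = 1011101110111011
  ((~c | (~a & ((~d | a) | c))) & (c | ~d)) = 1011101110001000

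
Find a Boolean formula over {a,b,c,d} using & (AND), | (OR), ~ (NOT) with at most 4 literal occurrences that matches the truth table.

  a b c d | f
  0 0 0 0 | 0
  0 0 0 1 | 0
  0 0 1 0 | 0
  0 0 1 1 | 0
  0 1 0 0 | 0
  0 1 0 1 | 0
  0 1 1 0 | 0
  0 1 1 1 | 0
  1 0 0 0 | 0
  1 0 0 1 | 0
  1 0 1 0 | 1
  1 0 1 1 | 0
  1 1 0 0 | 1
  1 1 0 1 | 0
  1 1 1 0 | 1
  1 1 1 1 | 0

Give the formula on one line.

(a & ((c | b) & ~d))

  (c | b) = 0011111100111111
  ~d = 1010101010101010
  ((c | b) & ~d) = 0010101000101010
  (a & ((c | b) & ~d)) = 0000000000101010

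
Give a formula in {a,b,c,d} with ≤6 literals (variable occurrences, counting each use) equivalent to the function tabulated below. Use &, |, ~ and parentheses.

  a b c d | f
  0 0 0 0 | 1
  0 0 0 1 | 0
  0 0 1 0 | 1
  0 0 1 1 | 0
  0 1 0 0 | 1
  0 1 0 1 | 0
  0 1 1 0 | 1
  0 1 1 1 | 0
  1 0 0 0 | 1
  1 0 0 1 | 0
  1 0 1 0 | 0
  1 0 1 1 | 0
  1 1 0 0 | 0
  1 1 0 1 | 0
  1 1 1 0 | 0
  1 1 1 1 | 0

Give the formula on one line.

  ~d = 1010101010101010
  ~a = 1111111100000000
  ~b = 1111000011110000
  (d & ~b) = 0101000001010000
  ~c = 1100110011001100
  ((d & ~b) | ~c) = 1101110011011100
  (((d & ~b) | ~c) & ~b) = 1101000011010000
  (~a | (((d & ~b) | ~c) & ~b)) = 1111111111010000
  (~d & (~a | (((d & ~b) | ~c) & ~b))) = 1010101010000000

(~d & (~a | (((d & ~b) | ~c) & ~b)))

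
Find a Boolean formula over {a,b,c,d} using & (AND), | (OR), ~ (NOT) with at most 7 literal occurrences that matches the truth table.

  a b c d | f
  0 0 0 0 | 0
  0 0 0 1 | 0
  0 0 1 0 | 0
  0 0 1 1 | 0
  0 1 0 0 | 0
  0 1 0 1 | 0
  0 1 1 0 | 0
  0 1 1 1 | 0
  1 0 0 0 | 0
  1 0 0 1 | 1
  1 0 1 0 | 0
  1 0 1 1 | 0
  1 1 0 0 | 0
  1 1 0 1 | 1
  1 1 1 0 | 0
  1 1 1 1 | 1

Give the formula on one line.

  (d & a) = 0000000001010101
  ~c = 1100110011001100
  (~c & d) = 0100010001000100
  ~a = 1111111100000000
  (~a | b) = 1111111100001111
  ((~c & d) | (~a | b)) = 1111111101001111
  ((d & a) & ((~c & d) | (~a | b))) = 0000000001000101

((d & a) & ((~c & d) | (~a | b)))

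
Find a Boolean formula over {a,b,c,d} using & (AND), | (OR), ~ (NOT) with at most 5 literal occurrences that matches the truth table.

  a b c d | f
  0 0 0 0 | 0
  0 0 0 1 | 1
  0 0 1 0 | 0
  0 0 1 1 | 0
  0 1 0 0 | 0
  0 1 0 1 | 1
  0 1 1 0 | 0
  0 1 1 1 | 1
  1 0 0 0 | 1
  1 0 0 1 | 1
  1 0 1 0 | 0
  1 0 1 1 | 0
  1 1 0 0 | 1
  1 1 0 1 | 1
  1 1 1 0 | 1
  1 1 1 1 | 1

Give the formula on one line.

((a | d) & (~c | b))

  (a | d) = 0101010111111111
  ~c = 1100110011001100
  (~c | b) = 1100111111001111
  ((a | d) & (~c | b)) = 0100010111001111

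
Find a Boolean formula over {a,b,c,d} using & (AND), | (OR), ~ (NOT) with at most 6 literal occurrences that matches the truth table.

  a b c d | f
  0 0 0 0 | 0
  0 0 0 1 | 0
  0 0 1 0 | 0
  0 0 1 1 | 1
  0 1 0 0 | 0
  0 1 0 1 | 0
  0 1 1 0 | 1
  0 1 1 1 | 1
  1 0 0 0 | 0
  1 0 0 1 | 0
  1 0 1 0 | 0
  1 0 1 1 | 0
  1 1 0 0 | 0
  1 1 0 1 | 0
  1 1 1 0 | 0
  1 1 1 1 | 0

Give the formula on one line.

(((c & b) | d) & (c & ~a))

  (c & b) = 0000001100000011
  ((c & b) | d) = 0101011101010111
  ~a = 1111111100000000
  (c & ~a) = 0011001100000000
  (((c & b) | d) & (c & ~a)) = 0001001100000000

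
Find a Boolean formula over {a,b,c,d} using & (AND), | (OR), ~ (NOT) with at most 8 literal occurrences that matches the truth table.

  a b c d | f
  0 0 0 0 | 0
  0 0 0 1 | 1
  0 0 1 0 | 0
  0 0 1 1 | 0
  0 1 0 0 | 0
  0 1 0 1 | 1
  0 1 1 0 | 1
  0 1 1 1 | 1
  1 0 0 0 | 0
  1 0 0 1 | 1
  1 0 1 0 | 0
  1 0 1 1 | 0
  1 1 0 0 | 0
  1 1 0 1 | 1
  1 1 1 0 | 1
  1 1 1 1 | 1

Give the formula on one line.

  (b & c) = 0000001100000011
  (d | (b & c)) = 0101011101010111
  ~c = 1100110011001100
  (b | ~c) = 1100111111001111
  ((d | (b & c)) & (b | ~c)) = 0100011101000111

((d | (b & c)) & (b | ~c))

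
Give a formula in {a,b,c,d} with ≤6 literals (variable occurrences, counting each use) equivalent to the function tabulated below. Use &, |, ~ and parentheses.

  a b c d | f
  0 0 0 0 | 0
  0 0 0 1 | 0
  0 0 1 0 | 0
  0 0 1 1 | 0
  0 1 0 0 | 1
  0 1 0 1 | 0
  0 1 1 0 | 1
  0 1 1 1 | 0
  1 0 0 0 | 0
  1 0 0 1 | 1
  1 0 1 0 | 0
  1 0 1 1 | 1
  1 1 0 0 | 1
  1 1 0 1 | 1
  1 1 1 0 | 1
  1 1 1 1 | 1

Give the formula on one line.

((b & ~d) | (((a & d) | ~a) & a))

  ~d = 1010101010101010
  (b & ~d) = 0000101000001010
  (a & d) = 0000000001010101
  ~a = 1111111100000000
  ((a & d) | ~a) = 1111111101010101
  (((a & d) | ~a) & a) = 0000000001010101
  ((b & ~d) | (((a & d) | ~a) & a)) = 0000101001011111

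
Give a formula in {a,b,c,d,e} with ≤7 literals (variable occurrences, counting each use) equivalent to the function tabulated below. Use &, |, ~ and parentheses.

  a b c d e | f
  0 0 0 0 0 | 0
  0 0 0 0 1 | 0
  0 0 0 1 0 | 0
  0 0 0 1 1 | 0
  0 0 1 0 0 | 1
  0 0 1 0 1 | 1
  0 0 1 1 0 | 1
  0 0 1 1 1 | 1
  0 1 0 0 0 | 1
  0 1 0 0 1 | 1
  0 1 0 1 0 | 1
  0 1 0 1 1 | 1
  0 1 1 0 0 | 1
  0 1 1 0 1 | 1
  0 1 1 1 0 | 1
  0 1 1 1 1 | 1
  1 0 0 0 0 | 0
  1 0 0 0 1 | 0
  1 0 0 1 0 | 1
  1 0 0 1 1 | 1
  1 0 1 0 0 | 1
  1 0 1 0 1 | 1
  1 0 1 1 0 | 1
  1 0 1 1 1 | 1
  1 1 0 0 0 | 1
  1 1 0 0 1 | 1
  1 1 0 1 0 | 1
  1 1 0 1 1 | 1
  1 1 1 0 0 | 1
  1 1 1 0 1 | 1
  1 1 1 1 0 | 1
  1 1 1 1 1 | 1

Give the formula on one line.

  (a & d) = 00000000000000000011001100110011
  (b | (a & d)) = 00000000111111110011001111111111
  ((b | (a & d)) | c) = 00001111111111110011111111111111

((b | (a & d)) | c)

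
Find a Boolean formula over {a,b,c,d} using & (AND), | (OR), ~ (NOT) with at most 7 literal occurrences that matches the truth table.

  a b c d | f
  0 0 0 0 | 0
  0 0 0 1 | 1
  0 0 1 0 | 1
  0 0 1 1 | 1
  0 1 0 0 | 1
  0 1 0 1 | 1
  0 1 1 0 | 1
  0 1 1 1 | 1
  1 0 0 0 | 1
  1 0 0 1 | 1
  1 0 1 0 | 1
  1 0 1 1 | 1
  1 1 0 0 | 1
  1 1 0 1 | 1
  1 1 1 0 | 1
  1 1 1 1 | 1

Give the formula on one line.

  (a | c) = 0011001111111111
  (d | b) = 0101111101011111
  ((d | b) | a) = 0101111111111111
  ((a | c) | ((d | b) | a)) = 0111111111111111

((a | c) | ((d | b) | a))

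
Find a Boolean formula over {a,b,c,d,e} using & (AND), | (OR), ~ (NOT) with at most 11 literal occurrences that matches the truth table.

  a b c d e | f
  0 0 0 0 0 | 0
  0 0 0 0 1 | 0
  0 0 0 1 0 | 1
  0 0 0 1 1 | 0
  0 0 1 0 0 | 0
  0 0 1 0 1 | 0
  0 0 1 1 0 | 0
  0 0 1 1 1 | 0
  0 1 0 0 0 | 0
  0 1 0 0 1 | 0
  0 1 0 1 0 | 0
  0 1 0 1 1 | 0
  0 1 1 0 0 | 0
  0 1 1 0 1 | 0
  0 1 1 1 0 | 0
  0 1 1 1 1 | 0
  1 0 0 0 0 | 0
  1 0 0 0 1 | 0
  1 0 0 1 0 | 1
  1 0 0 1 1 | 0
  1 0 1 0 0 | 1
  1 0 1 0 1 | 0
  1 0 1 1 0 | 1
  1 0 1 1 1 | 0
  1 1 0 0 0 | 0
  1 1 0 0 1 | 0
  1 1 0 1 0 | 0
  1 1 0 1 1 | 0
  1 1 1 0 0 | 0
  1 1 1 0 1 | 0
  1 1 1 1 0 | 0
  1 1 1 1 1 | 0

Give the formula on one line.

(((~c | a) & (((d | c) & (a | (b | ~c))) & ~e)) & ~b)

  ~c = 11110000111100001111000011110000
  (~c | a) = 11110000111100001111111111111111
  (d | c) = 00111111001111110011111100111111
  (b | ~c) = 11110000111111111111000011111111
  (a | (b | ~c)) = 11110000111111111111111111111111
  ((d | c) & (a | (b | ~c))) = 00110000001111110011111100111111
  ~e = 10101010101010101010101010101010
  (((d | c) & (a | (b | ~c))) & ~e) = 00100000001010100010101000101010
  ((~c | a) & (((d | c) & (a | (b | ~c))) & ~e)) = 00100000001000000010101000101010
  ~b = 11111111000000001111111100000000
  (((~c | a) & (((d | c) & (a | (b | ~c))) & ~e)) & ~b) = 00100000000000000010101000000000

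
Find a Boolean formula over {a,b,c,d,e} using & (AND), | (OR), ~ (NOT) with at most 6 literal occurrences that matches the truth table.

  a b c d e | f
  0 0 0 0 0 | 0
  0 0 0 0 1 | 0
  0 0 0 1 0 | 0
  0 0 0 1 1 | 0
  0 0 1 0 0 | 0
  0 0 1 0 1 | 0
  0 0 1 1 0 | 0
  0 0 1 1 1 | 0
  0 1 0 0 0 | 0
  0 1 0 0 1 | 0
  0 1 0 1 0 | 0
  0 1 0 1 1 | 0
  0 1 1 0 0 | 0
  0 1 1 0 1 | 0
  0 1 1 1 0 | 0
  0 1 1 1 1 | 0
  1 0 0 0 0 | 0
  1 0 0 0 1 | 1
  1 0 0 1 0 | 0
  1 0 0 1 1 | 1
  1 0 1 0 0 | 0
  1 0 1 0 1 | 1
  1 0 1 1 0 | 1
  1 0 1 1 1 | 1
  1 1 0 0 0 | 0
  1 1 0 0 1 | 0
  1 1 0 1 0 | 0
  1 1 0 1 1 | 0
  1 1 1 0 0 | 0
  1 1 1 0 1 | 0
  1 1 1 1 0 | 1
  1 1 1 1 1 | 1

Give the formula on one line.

(a & ((e & ~b) | (d & c)))

  ~b = 11111111000000001111111100000000
  (e & ~b) = 01010101000000000101010100000000
  (d & c) = 00000011000000110000001100000011
  ((e & ~b) | (d & c)) = 01010111000000110101011100000011
  (a & ((e & ~b) | (d & c))) = 00000000000000000101011100000011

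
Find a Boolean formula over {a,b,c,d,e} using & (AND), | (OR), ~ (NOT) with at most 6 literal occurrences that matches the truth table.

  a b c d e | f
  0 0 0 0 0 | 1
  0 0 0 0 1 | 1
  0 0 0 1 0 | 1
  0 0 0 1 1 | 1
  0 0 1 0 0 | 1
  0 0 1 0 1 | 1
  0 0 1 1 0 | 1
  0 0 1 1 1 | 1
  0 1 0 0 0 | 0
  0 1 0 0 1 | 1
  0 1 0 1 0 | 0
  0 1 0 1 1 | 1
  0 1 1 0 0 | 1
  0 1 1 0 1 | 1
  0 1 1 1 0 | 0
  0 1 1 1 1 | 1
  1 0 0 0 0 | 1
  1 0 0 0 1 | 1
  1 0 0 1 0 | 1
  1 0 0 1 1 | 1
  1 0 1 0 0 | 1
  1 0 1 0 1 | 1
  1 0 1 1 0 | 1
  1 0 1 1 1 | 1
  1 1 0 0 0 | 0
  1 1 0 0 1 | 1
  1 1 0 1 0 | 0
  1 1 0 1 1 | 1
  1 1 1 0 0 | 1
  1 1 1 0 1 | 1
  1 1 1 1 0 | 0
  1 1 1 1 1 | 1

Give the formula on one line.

  ~b = 11111111000000001111111100000000
  ~d = 11001100110011001100110011001100
  (c | ~b) = 11111111000011111111111100001111
  (~d & (c | ~b)) = 11001100000011001100110000001100
  ((~d & (c | ~b)) | e) = 11011101010111011101110101011101
  (~b | ((~d & (c | ~b)) | e)) = 11111111010111011111111101011101

(~b | ((~d & (c | ~b)) | e))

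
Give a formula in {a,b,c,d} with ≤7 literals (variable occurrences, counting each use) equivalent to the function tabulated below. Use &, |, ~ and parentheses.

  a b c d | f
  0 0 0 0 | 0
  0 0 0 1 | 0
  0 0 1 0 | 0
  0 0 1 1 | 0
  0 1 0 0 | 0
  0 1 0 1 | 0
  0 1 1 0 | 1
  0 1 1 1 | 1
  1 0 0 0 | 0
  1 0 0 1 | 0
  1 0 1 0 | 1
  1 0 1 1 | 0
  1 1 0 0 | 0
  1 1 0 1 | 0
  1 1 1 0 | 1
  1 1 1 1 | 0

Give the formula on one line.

((b & (~a & c)) | ((c & ~d) & a))

  ~a = 1111111100000000
  (~a & c) = 0011001100000000
  (b & (~a & c)) = 0000001100000000
  ~d = 1010101010101010
  (c & ~d) = 0010001000100010
  ((c & ~d) & a) = 0000000000100010
  ((b & (~a & c)) | ((c & ~d) & a)) = 0000001100100010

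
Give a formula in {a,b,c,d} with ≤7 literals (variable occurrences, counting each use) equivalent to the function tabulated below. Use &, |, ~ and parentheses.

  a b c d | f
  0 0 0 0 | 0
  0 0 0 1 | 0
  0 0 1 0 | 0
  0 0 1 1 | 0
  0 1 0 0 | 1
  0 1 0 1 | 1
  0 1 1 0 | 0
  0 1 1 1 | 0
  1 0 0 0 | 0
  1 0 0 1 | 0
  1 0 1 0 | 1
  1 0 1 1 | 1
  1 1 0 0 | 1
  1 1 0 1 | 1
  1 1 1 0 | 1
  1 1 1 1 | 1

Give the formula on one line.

  (b | c) = 0011111100111111
  ~c = 1100110011001100
  (~c | a) = 1100110011111111
  ((b | c) & (~c | a)) = 0000110000111111

((b | c) & (~c | a))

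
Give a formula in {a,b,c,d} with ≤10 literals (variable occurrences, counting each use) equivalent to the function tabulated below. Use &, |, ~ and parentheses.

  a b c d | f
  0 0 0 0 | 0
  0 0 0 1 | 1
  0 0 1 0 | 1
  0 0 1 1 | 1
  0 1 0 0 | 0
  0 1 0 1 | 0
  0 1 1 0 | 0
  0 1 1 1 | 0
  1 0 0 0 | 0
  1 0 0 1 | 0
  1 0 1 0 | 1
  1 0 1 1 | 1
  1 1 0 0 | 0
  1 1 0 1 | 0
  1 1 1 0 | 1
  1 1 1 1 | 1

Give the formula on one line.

  ~a = 1111111100000000
  (c | ~a) = 1111111100110011
  ~b = 1111000011110000
  (d & ~b) = 0101000001010000
  ~c = 1100110011001100
  ((d & ~b) & ~c) = 0100000001000000
  (((d & ~b) & ~c) | c) = 0111001101110011
  ((c | ~a) & (((d & ~b) & ~c) | c)) = 0111001100110011
  (~b | a) = 1111000011111111
  (((c | ~a) & (((d & ~b) & ~c) | c)) & (~b | a)) = 0111000000110011

(((c | ~a) & (((d & ~b) & ~c) | c)) & (~b | a))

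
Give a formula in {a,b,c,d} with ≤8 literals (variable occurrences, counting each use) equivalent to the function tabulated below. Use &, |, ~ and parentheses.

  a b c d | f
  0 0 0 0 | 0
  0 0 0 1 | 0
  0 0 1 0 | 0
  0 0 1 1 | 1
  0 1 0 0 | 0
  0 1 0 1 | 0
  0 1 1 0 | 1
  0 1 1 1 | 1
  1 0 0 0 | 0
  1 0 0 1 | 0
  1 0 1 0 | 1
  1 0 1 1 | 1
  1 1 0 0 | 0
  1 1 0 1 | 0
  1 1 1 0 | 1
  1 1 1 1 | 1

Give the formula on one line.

((d | (a | ((~d & (~a & ~c)) | b))) & c)

  ~d = 1010101010101010
  ~a = 1111111100000000
  ~c = 1100110011001100
  (~a & ~c) = 1100110000000000
  (~d & (~a & ~c)) = 1000100000000000
  ((~d & (~a & ~c)) | b) = 1000111100001111
  (a | ((~d & (~a & ~c)) | b)) = 1000111111111111
  (d | (a | ((~d & (~a & ~c)) | b))) = 1101111111111111
  ((d | (a | ((~d & (~a & ~c)) | b))) & c) = 0001001100110011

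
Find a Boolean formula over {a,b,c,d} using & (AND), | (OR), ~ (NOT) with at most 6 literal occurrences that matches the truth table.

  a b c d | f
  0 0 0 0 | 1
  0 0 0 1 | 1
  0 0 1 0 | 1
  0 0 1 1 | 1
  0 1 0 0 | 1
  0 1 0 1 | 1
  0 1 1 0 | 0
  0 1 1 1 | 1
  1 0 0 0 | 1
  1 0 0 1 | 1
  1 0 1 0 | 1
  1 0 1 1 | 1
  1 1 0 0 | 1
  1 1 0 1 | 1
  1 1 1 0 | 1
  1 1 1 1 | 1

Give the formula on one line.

((a | (~b | d)) | ((d & a) | ~c))

  ~b = 1111000011110000
  (~b | d) = 1111010111110101
  (a | (~b | d)) = 1111010111111111
  (d & a) = 0000000001010101
  ~c = 1100110011001100
  ((d & a) | ~c) = 1100110011011101
  ((a | (~b | d)) | ((d & a) | ~c)) = 1111110111111111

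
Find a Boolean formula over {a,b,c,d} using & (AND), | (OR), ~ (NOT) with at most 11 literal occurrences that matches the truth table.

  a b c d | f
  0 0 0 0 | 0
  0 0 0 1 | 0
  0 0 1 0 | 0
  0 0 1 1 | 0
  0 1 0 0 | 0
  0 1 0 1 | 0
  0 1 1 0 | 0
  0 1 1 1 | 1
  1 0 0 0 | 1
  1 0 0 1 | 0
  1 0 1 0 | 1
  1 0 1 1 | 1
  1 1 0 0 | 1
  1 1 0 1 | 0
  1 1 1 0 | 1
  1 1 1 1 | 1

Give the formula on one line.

((d | a) & (~d | ((a & c) | ((d & c) & b))))

  (d | a) = 0101010111111111
  ~d = 1010101010101010
  (a & c) = 0000000000110011
  (d & c) = 0001000100010001
  ((d & c) & b) = 0000000100000001
  ((a & c) | ((d & c) & b)) = 0000000100110011
  (~d | ((a & c) | ((d & c) & b))) = 1010101110111011
  ((d | a) & (~d | ((a & c) | ((d & c) & b)))) = 0000000110111011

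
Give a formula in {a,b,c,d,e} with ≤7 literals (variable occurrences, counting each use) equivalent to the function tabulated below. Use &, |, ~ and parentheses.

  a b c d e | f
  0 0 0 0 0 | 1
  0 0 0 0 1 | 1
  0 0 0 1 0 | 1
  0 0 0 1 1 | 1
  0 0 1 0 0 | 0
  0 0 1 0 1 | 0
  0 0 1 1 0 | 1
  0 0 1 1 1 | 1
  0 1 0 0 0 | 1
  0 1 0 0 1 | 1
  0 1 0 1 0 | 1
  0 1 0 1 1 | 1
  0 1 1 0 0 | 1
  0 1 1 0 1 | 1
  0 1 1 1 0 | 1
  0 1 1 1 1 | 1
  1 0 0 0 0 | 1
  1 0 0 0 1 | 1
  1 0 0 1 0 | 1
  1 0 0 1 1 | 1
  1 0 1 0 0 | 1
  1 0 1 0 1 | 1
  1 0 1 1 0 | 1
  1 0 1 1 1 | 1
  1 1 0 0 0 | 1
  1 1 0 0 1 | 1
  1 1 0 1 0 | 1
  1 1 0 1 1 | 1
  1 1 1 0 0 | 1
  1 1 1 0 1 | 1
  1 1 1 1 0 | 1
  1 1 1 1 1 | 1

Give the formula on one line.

  (d | b) = 00110011111111110011001111111111
  (c | b) = 00001111111111110000111111111111
  (d & (c | b)) = 00000011001100110000001100110011
  ((d & (c | b)) | a) = 00000011001100111111111111111111
  ~c = 11110000111100001111000011110000
  (((d & (c | b)) | a) | ~c) = 11110011111100111111111111111111
  ((d | b) | (((d & (c | b)) | a) | ~c)) = 11110011111111111111111111111111

((d | b) | (((d & (c | b)) | a) | ~c))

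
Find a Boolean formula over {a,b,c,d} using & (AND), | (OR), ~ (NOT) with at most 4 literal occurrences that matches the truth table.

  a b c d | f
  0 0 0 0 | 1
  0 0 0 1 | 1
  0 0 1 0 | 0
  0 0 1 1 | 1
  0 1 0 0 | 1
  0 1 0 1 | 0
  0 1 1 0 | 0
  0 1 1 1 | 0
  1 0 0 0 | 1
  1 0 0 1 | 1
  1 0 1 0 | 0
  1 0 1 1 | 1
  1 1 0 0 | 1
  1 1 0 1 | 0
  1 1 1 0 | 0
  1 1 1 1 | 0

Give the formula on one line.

  ~c = 1100110011001100
  (d | ~c) = 1101110111011101
  ~b = 1111000011110000
  ~d = 1010101010101010
  (~b | ~d) = 1111101011111010
  ((d | ~c) & (~b | ~d)) = 1101100011011000

((d | ~c) & (~b | ~d))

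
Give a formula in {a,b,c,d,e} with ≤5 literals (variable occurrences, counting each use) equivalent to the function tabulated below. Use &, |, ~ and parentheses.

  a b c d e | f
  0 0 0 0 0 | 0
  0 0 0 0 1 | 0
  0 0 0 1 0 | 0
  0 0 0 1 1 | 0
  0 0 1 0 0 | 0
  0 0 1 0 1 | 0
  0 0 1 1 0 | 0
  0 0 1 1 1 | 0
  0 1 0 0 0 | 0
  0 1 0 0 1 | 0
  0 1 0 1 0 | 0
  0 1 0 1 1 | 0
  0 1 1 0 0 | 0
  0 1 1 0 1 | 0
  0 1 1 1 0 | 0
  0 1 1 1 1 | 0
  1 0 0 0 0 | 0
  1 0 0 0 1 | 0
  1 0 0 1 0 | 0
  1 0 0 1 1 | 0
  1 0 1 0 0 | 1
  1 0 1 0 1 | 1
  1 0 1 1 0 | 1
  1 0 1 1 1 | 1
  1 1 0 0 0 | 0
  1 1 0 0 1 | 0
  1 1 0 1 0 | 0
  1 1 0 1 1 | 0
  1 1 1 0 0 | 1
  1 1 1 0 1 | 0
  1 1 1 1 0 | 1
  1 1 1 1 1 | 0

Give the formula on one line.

((~e | (~a | ~b)) & (c & a))

  ~e = 10101010101010101010101010101010
  ~a = 11111111111111110000000000000000
  ~b = 11111111000000001111111100000000
  (~a | ~b) = 11111111111111111111111100000000
  (~e | (~a | ~b)) = 11111111111111111111111110101010
  (c & a) = 00000000000000000000111100001111
  ((~e | (~a | ~b)) & (c & a)) = 00000000000000000000111100001010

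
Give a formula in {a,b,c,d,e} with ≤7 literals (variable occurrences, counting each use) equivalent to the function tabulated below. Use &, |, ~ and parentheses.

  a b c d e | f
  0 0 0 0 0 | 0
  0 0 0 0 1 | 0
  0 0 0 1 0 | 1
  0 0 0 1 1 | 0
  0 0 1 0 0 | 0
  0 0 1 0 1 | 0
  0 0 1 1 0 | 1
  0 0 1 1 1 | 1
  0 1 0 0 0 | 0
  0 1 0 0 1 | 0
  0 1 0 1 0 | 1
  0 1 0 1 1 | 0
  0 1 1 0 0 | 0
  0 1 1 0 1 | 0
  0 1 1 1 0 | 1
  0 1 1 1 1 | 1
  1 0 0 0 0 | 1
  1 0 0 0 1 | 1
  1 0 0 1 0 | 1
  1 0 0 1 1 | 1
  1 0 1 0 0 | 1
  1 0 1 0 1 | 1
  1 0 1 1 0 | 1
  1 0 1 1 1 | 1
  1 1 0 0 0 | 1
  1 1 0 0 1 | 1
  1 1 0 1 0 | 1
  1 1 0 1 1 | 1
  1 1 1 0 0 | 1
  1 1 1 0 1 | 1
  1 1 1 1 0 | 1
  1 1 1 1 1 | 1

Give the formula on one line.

((d | a) & ((a | ~e) | c))

  (d | a) = 00110011001100111111111111111111
  ~e = 10101010101010101010101010101010
  (a | ~e) = 10101010101010101111111111111111
  ((a | ~e) | c) = 10101111101011111111111111111111
  ((d | a) & ((a | ~e) | c)) = 00100011001000111111111111111111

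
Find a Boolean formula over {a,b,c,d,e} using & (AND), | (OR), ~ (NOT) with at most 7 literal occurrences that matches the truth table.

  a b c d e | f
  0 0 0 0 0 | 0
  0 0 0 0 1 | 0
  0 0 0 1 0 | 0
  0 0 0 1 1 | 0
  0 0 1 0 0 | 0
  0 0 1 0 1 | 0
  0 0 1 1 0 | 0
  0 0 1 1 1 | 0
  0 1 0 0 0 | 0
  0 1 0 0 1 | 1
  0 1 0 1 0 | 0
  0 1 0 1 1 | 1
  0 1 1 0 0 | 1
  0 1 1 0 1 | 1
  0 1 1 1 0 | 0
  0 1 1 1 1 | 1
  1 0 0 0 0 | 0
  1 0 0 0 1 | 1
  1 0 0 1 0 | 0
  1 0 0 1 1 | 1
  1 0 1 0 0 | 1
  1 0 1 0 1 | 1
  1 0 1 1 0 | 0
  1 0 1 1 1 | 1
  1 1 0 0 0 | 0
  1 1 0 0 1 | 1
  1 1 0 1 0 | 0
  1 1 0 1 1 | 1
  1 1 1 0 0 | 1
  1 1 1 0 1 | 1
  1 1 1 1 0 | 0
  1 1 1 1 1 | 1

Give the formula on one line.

(((~d | e) & (a | b)) & (c | (d | e)))

  ~d = 11001100110011001100110011001100
  (~d | e) = 11011101110111011101110111011101
  (a | b) = 00000000111111111111111111111111
  ((~d | e) & (a | b)) = 00000000110111011101110111011101
  (d | e) = 01110111011101110111011101110111
  (c | (d | e)) = 01111111011111110111111101111111
  (((~d | e) & (a | b)) & (c | (d | e))) = 00000000010111010101110101011101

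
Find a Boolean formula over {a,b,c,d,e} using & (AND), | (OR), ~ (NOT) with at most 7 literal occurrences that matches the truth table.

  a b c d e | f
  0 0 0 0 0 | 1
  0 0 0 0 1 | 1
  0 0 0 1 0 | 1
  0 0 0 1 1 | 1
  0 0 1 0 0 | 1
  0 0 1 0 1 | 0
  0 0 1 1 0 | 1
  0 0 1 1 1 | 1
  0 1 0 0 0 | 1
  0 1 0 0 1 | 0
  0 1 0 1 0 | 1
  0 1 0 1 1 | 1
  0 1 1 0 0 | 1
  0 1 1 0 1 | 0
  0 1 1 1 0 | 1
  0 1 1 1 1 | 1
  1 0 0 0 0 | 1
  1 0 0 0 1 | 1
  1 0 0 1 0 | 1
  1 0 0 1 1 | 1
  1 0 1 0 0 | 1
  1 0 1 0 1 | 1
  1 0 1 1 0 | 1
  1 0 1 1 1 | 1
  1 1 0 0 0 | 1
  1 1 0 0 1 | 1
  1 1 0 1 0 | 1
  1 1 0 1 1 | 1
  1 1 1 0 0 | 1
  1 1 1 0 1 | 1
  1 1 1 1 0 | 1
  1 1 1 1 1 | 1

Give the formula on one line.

(((~b & ~c) | ~e) | ((~e & ~a) | (a | d)))

  ~b = 11111111000000001111111100000000
  ~c = 11110000111100001111000011110000
  (~b & ~c) = 11110000000000001111000000000000
  ~e = 10101010101010101010101010101010
  ((~b & ~c) | ~e) = 11111010101010101111101010101010
  ~a = 11111111111111110000000000000000
  (~e & ~a) = 10101010101010100000000000000000
  (a | d) = 00110011001100111111111111111111
  ((~e & ~a) | (a | d)) = 10111011101110111111111111111111
  (((~b & ~c) | ~e) | ((~e & ~a) | (a | d))) = 11111011101110111111111111111111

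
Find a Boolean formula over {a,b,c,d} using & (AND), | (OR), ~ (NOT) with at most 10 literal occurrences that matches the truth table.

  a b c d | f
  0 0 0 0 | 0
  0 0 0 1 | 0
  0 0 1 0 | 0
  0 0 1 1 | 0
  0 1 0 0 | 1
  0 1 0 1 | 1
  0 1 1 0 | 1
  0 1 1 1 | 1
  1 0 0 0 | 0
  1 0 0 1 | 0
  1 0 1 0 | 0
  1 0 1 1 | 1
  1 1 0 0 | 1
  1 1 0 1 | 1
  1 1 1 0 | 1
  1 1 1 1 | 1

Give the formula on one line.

  ~c = 1100110011001100
  (~c & d) = 0100010001000100
  (a | (~c & d)) = 0100010011111111
  ~a = 1111111100000000
  (b & ~a) = 0000111100000000
  (d & c) = 0001000100010001
  ((b & ~a) | (d & c)) = 0001111100010001
  ((a | (~c & d)) & ((b & ~a) | (d & c))) = 0000010000010001
  (((a | (~c & d)) & ((b & ~a) | (d & c))) | b) = 0000111100011111

(((a | (~c & d)) & ((b & ~a) | (d & c))) | b)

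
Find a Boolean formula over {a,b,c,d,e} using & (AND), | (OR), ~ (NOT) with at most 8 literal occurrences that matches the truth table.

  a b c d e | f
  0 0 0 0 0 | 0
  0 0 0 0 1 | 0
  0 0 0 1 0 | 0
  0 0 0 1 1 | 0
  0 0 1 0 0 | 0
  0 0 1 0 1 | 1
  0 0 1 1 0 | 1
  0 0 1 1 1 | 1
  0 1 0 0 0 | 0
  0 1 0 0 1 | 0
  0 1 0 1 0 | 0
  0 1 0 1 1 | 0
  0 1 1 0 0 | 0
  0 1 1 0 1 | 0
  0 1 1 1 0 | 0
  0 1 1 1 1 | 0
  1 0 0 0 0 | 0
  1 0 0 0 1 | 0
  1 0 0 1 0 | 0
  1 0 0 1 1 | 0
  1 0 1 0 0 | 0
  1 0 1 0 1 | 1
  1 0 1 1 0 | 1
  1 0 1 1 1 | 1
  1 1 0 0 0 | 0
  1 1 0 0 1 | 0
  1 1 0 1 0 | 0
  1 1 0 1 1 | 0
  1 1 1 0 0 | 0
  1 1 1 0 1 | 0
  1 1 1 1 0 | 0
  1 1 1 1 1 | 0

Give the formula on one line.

(((~c | ~b) & c) & ((e & ~b) | d))

  ~c = 11110000111100001111000011110000
  ~b = 11111111000000001111111100000000
  (~c | ~b) = 11111111111100001111111111110000
  ((~c | ~b) & c) = 00001111000000000000111100000000
  (e & ~b) = 01010101000000000101010100000000
  ((e & ~b) | d) = 01110111001100110111011100110011
  (((~c | ~b) & c) & ((e & ~b) | d)) = 00000111000000000000011100000000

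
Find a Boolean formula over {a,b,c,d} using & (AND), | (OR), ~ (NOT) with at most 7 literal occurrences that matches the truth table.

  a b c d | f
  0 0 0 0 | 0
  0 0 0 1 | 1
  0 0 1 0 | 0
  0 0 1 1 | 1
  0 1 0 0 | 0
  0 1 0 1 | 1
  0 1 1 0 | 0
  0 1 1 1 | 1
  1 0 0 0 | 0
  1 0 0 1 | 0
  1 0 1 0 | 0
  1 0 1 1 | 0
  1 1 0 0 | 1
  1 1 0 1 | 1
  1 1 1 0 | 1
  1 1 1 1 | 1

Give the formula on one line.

((d | a) & (~a | (b & a)))

  (d | a) = 0101010111111111
  ~a = 1111111100000000
  (b & a) = 0000000000001111
  (~a | (b & a)) = 1111111100001111
  ((d | a) & (~a | (b & a))) = 0101010100001111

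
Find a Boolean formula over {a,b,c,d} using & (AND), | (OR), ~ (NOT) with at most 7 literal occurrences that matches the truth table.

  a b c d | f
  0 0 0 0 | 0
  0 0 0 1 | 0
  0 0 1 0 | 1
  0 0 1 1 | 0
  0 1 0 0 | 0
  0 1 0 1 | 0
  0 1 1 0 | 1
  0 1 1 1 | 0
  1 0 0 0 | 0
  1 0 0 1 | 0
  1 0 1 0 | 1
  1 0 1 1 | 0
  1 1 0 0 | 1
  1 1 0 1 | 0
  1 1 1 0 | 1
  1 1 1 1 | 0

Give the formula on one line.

(~d & (c | (b & a)))

  ~d = 1010101010101010
  (b & a) = 0000000000001111
  (c | (b & a)) = 0011001100111111
  (~d & (c | (b & a))) = 0010001000101010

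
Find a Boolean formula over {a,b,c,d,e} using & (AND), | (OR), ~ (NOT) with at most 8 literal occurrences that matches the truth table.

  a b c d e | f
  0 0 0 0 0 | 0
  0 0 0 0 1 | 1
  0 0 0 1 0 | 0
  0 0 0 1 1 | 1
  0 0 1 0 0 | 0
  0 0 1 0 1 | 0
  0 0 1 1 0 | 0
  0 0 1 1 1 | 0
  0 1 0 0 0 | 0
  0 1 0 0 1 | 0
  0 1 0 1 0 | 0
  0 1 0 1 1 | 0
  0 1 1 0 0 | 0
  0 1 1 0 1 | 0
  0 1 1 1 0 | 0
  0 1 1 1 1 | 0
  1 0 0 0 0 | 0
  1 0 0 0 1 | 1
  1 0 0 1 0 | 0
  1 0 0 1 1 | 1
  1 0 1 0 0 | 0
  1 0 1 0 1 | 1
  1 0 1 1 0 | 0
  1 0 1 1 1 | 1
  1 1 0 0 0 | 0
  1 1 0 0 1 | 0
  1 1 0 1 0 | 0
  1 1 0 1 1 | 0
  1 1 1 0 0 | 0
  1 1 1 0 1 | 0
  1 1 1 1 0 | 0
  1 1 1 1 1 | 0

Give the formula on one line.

(~b & (e & (((c & ~e) | ~c) | a)))

  ~b = 11111111000000001111111100000000
  ~e = 10101010101010101010101010101010
  (c & ~e) = 00001010000010100000101000001010
  ~c = 11110000111100001111000011110000
  ((c & ~e) | ~c) = 11111010111110101111101011111010
  (((c & ~e) | ~c) | a) = 11111010111110101111111111111111
  (e & (((c & ~e) | ~c) | a)) = 01010000010100000101010101010101
  (~b & (e & (((c & ~e) | ~c) | a))) = 01010000000000000101010100000000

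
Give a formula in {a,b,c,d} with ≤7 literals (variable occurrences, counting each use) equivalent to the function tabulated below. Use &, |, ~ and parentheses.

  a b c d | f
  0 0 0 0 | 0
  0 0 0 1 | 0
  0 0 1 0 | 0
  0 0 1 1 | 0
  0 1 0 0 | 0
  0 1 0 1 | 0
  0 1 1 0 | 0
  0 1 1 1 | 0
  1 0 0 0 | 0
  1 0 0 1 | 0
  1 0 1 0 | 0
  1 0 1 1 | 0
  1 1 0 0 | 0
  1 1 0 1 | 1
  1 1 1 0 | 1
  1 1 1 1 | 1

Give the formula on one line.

  (d | c) = 0111011101110111
  ((d | c) & a) = 0000000001110111
  (b & ((d | c) & a)) = 0000000000000111

(b & ((d | c) & a))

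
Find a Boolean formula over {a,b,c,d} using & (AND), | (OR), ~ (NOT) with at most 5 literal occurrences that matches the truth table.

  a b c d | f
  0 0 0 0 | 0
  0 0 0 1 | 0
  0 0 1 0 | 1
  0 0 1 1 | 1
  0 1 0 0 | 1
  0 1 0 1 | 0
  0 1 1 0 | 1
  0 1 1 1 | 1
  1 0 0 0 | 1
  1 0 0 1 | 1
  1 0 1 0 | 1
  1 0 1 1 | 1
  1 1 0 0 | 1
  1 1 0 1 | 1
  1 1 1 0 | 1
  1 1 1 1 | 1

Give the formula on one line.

((b & ~d) | (c | a))

  ~d = 1010101010101010
  (b & ~d) = 0000101000001010
  (c | a) = 0011001111111111
  ((b & ~d) | (c | a)) = 0011101111111111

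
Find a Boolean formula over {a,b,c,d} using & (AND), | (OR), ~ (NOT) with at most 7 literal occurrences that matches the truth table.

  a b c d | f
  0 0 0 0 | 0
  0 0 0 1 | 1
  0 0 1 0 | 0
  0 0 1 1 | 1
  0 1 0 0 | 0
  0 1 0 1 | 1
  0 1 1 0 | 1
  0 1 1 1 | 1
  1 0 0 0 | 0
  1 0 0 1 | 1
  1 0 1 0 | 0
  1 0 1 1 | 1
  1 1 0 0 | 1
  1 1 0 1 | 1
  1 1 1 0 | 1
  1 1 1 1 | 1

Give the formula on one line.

  ~d = 1010101010101010
  (~d & a) = 0000000010101010
  (d | c) = 0111011101110111
  ((~d & a) | (d | c)) = 0111011111111111
  ~b = 1111000011110000
  (((~d & a) | (d | c)) | ~b) = 1111011111111111
  (b & (((~d & a) | (d | c)) | ~b)) = 0000011100001111
  ((b & (((~d & a) | (d | c)) | ~b)) | d) = 0101011101011111

((b & (((~d & a) | (d | c)) | ~b)) | d)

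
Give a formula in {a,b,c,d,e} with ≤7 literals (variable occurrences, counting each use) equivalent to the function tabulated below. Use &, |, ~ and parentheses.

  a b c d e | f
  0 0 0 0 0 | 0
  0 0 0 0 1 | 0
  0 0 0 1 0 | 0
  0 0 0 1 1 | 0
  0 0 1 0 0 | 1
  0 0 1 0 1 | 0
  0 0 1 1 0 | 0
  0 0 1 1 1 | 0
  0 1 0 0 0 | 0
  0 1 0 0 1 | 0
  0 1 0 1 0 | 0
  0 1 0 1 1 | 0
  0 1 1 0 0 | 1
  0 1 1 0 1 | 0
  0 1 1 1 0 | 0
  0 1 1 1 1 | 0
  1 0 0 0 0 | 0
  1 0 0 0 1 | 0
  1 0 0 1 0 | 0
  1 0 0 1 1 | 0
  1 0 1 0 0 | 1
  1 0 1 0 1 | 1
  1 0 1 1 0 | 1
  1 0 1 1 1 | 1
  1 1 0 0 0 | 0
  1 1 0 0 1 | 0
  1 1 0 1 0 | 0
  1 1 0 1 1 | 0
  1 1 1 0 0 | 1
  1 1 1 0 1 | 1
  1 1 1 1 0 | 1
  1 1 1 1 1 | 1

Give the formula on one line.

  ~c = 11110000111100001111000011110000
  ~b = 11111111000000001111111100000000
  (~c & ~b) = 11110000000000001111000000000000
  ~d = 11001100110011001100110011001100
  ((~c & ~b) | ~d) = 11111100110011001111110011001100
  (a | ((~c & ~b) | ~d)) = 11111100110011001111111111111111
  ((a | ((~c & ~b) | ~d)) & c) = 00001100000011000000111100001111
  ~e = 10101010101010101010101010101010
  (a | ~e) = 10101010101010101111111111111111
  (((a | ((~c & ~b) | ~d)) & c) & (a | ~e)) = 00001000000010000000111100001111

(((a | ((~c & ~b) | ~d)) & c) & (a | ~e))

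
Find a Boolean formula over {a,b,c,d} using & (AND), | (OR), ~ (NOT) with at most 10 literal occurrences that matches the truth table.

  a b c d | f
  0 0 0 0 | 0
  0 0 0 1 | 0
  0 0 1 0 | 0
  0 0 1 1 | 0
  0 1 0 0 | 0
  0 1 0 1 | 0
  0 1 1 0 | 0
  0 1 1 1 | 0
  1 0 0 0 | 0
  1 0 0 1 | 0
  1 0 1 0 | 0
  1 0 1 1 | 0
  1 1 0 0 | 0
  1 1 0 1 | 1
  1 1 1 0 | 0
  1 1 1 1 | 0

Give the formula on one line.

((((((~a | b) & ~d) | ~c) & a) & b) & (a & d))

  ~a = 1111111100000000
  (~a | b) = 1111111100001111
  ~d = 1010101010101010
  ((~a | b) & ~d) = 1010101000001010
  ~c = 1100110011001100
  (((~a | b) & ~d) | ~c) = 1110111011001110
  ((((~a | b) & ~d) | ~c) & a) = 0000000011001110
  (((((~a | b) & ~d) | ~c) & a) & b) = 0000000000001110
  (a & d) = 0000000001010101
  ((((((~a | b) & ~d) | ~c) & a) & b) & (a & d)) = 0000000000000100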